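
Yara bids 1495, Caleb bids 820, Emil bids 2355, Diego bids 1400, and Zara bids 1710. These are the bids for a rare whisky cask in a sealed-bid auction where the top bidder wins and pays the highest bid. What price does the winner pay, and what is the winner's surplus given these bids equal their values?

Ordered from highest: Emil 2355 > Zara 1710 > Yara 1495 > Diego 1400 > Caleb 820.
Emil is the highest bidder, so Emil wins.
Under the first-price rule, the price is the highest bid: 2355.
Surplus = 2355 − 2355 = 0.

Price 2355; surplus 0.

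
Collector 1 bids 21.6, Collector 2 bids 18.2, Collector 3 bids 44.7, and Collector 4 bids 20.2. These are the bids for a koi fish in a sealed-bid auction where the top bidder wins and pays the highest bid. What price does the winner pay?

Price paid: 44.7.

Sorted high to low: Collector 3 44.7 > Collector 1 21.6 > Collector 4 20.2 > Collector 2 18.2.
Collector 3 is the highest bidder, so Collector 3 wins.
Under the first-price rule, the price is the highest bid: 44.7.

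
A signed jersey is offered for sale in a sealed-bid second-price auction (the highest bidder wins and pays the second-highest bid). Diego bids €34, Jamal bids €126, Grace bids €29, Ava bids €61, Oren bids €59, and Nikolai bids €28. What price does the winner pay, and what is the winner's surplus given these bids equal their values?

Sorted high to low: Jamal €126, then Ava €61, then Oren €59, then Diego €34, then Grace €29, then Nikolai €28.
Jamal is the highest bidder, so Jamal wins.
Under the second-price rule, the price is the second-highest bid: €61.
Surplus = €126 − €61 = €65.

Price €61; surplus €65.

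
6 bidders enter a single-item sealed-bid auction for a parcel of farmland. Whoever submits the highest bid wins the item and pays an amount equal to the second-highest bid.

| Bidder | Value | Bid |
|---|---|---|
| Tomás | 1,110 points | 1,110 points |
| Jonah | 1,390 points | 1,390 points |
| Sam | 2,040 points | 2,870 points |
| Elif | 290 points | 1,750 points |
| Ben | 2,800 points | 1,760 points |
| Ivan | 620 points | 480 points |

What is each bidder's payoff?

Payoffs: Tomás 0 points, Jonah 0 points, Sam 280 points, Elif 0 points, Ben 0 points, Ivan 0 points.

Bids in descending order: Sam 2,870 points, then Ben 1,760 points, then Elif 1,750 points, then Jonah 1,390 points, then Tomás 1,110 points, then Ivan 480 points.
Sam has the top bid and wins; the price is the second-highest bid, 1,760 points.
Sam's payoff = 2,040 points − 1,760 points = 280 points. All other bidders lose, so their payoff is 0.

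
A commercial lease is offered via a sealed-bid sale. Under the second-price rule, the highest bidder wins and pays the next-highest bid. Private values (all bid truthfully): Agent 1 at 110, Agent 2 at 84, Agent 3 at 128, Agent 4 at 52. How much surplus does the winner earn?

Surplus = 18.

Bids in descending order: Agent 3 128 > Agent 1 110 > Agent 2 84 > Agent 4 52.
Agent 3 wins with the top bid and pays the second-highest, 110.
Surplus = 128 − 110 = 18.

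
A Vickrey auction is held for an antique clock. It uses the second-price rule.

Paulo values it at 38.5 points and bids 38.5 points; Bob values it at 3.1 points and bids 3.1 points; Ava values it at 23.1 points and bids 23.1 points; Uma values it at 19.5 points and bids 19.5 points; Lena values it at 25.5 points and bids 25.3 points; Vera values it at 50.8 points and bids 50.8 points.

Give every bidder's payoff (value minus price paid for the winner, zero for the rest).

Payoffs: Paulo 0.0 points, Bob 0.0 points, Ava 0.0 points, Uma 0.0 points, Lena 0.0 points, Vera 12.3 points.

Bids in descending order: Vera 50.8 points > Paulo 38.5 points > Lena 25.3 points > Ava 23.1 points > Uma 19.5 points > Bob 3.1 points.
Vera has the top bid and wins; the price is the second-highest bid, 38.5 points.
Vera's payoff = 50.8 points − 38.5 points = 12.3 points. All other bidders lose, so their payoff is 0.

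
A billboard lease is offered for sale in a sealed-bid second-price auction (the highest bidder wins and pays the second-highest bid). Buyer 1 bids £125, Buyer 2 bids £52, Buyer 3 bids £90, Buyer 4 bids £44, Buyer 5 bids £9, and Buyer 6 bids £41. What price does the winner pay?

£90

Bids in descending order: Buyer 1 £125 > Buyer 3 £90 > Buyer 2 £52 > Buyer 4 £44 > Buyer 6 £41 > Buyer 5 £9.
Buyer 1 is the highest bidder, so Buyer 1 wins.
Under the second-price rule, the price is the second-highest bid: £90.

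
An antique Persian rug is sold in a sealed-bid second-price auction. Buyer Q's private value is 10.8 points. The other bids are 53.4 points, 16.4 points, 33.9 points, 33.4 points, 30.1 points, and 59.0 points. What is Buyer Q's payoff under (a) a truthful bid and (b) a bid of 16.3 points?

The highest competing bid is 59.0 points.
Bidding truthfully at 10.8 points: the top bid is 59.0 points (a rival), so Buyer Q loses. Payoff = 0.0 points.
Bidding 16.3 points: the top bid is 59.0 points (a rival), so Buyer Q loses. Payoff = 0.0 points.

Truthful: 0.0 points; alternative: 0.0 points.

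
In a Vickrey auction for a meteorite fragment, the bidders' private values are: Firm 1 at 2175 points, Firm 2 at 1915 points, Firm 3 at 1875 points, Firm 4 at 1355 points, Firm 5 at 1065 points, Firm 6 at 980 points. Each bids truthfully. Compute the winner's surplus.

Ranking the bids: Firm 1 2175 points, then Firm 2 1915 points, then Firm 3 1875 points, then Firm 4 1355 points, then Firm 5 1065 points, then Firm 6 980 points.
Firm 1 wins with the top bid and pays the second-highest, 1915 points.
Surplus = 2175 points − 1915 points = 260 points.

Winner's surplus: 260 points.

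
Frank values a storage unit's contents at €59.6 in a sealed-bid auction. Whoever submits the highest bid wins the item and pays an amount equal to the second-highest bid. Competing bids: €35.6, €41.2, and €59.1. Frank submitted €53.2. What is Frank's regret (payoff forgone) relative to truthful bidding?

Payoff forgone: €0.5.

The highest competing bid is €59.1.
Bidding truthfully at €59.6: Frank has the top bid, wins, and pays the second-highest bid €59.1. Payoff = €59.6 − €59.1 = €0.5.
Bidding €53.2: the top bid is €59.1 (a rival), so Frank loses. Payoff = €0.0.
Regret = truthful payoff − actual payoff = €0.5 − €0.0 = €0.5.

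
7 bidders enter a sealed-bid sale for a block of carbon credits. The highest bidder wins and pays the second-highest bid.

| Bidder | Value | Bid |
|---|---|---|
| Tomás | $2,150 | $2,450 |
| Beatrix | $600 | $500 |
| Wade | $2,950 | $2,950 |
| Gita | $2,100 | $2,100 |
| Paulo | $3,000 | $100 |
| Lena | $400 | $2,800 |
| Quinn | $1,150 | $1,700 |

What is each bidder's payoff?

Payoffs: Tomás $0, Beatrix $0, Wade $150, Gita $0, Paulo $0, Lena $0, Quinn $0.

Sorted high to low: Wade $2,950; Lena $2,800; Tomás $2,450; Gita $2,100; Quinn $1,700; Beatrix $500; Paulo $100.
Wade has the top bid and wins; the price is the second-highest bid, $2,800.
Wade's payoff = $2,950 − $2,800 = $150. All other bidders lose, so their payoff is 0.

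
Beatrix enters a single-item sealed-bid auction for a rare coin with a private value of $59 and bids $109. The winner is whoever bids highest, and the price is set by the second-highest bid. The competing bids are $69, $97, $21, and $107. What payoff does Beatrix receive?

-$48

Highest competing bid: $107.
Beatrix's bid $109 is the highest overall, so Beatrix wins and pays the second-highest bid, $107.
Payoff = value − price = $59 − $107 = -$48.
Overbidding won the item at a price above value — truthful bidding would have avoided this loss.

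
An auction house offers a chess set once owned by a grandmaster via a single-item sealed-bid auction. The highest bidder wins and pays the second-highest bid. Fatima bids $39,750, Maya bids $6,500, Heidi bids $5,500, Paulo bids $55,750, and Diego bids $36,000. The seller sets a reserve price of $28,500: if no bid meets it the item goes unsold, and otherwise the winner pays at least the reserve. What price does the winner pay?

Sorted high to low: Paulo $55,750; Fatima $39,750; Diego $36,000; Maya $6,500; Heidi $5,500.
Paulo has the highest bid, so Paulo wins.
The second-highest bid is $39,750, which exceeds the reserve, so that sets the price.

$39,750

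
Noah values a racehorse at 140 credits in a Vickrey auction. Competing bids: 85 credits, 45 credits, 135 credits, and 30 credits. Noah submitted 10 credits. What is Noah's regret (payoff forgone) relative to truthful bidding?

Regret: 5 credits.

The highest competing bid is 135 credits.
Bidding truthfully at 140 credits: Noah has the top bid, wins, and pays the second-highest bid 135 credits. Payoff = 140 credits − 135 credits = 5 credits.
Bidding 10 credits: the top bid is 135 credits (a rival), so Noah loses. Payoff = 0 credits.
Regret = truthful payoff − actual payoff = 5 credits − 0 credits = 5 credits.
This is the dominant-strategy logic: truthful bidding weakly beats any alternative.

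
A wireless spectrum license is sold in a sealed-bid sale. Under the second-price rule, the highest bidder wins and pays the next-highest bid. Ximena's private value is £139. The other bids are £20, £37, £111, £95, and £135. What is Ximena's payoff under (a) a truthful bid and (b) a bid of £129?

Truthful: £4; alternative: £0.

The highest competing bid is £135.
Bidding truthfully at £139: Ximena has the top bid, wins, and pays the second-highest bid £135. Payoff = £139 − £135 = £4.
Bidding £129: the top bid is £135 (a rival), so Ximena loses. Payoff = £0.
This is the dominant-strategy logic: truthful bidding weakly beats any alternative.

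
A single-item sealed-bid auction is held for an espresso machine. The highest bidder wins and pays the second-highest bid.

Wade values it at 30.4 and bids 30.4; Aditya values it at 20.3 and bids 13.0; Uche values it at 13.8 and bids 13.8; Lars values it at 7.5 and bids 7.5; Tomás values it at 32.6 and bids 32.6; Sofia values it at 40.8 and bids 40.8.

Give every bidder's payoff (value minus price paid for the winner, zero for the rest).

Ranking the bids: Sofia 40.8; Tomás 32.6; Wade 30.4; Uche 13.8; Aditya 13.0; Lars 7.5.
Sofia has the top bid and wins; the price is the second-highest bid, 32.6.
Sofia's payoff = 40.8 − 32.6 = 8.2. All other bidders lose, so their payoff is 0.

Wade 0.0, Aditya 0.0, Uche 0.0, Lars 0.0, Tomás 0.0, Sofia 8.2.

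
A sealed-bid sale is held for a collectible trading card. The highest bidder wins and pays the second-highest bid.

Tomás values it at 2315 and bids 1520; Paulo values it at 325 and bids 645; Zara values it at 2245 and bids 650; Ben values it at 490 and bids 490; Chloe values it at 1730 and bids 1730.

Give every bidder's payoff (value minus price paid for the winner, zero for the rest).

Tomás 0, Paulo 0, Zara 0, Ben 0, Chloe 210.

Bids in descending order: Chloe 1730; Tomás 1520; Zara 650; Paulo 645; Ben 490.
Chloe has the top bid and wins; the price is the second-highest bid, 1520.
Chloe's payoff = 1730 − 1520 = 210. All other bidders lose, so their payoff is 0.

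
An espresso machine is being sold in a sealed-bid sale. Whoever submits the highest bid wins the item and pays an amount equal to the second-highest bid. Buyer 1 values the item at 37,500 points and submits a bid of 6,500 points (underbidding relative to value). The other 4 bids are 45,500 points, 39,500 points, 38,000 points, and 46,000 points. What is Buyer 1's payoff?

The bidder's payoff: 0 points.

Highest competing bid: 46,000 points.
Buyer 1's bid 6,500 points is not the highest, so Buyer 1 loses, pays nothing, and earns zero payoff.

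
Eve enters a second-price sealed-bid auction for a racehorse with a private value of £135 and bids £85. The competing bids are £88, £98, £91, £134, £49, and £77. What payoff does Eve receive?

Payoff = £0.

Highest competing bid: £134.
Eve's bid £85 is not the highest, so Eve loses, pays nothing, and earns zero payoff.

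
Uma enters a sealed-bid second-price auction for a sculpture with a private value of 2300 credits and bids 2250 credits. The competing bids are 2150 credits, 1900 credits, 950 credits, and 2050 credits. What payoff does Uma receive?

Highest competing bid: 2150 credits.
Uma's bid 2250 credits is the highest overall, so Uma wins and pays the second-highest bid, 2150 credits.
Payoff = value − price = 2300 credits − 2150 credits = 150 credits.

Uma's payoff: 150 credits.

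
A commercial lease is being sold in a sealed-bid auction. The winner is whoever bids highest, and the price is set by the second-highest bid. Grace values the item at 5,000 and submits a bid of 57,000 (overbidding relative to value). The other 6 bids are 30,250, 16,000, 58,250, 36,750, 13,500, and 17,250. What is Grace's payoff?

Highest competing bid: 58,250.
Grace's bid 57,000 is not the highest, so Grace loses, pays nothing, and earns zero payoff.

Payoff = 0.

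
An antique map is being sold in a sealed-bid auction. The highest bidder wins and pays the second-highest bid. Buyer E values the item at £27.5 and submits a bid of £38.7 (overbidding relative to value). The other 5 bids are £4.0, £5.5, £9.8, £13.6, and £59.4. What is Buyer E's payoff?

£0.0

Highest competing bid: £59.4.
Buyer E's bid £38.7 is not the highest, so Buyer E loses, pays nothing, and earns zero payoff.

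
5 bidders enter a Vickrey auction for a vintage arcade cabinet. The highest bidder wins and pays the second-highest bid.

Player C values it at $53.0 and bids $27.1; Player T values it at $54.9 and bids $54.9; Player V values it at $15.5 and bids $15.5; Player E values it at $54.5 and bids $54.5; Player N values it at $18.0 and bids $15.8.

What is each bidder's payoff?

Sorted high to low: Player T $54.9, then Player E $54.5, then Player C $27.1, then Player N $15.8, then Player V $15.5.
Player T has the top bid and wins; the price is the second-highest bid, $54.5.
Player T's payoff = $54.9 − $54.5 = $0.4. All other bidders lose, so their payoff is 0.

Payoffs: Player C $0.0, Player T $0.4, Player V $0.0, Player E $0.0, Player N $0.0.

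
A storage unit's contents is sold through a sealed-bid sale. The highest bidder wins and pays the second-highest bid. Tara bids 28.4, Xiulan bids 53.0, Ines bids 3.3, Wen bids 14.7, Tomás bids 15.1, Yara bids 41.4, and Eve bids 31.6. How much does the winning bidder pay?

41.4

Bids in descending order: Xiulan 53.0, then Yara 41.4, then Eve 31.6, then Tara 28.4, then Tomás 15.1, then Wen 14.7, then Ines 3.3.
Xiulan has the highest bid, so Xiulan wins.
The second-highest bid is 41.4, so that is what Xiulan pays.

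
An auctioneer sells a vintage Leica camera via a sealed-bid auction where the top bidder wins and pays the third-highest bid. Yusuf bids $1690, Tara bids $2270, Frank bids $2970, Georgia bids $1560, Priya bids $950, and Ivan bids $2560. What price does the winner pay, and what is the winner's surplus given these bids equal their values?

Ordered from highest: Frank $2970; Ivan $2560; Tara $2270; Yusuf $1690; Georgia $1560; Priya $950.
Frank is the highest bidder, so Frank wins.
Under the third-price rule, the price is the third-highest bid: $2270.
Surplus = $2970 − $2270 = $700.

Price $2270; surplus $700.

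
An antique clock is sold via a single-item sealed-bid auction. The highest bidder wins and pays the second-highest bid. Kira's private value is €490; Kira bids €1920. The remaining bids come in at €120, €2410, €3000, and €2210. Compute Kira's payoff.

Highest competing bid: €3000.
Kira's bid €1920 is not the highest, so Kira loses, pays nothing, and earns zero payoff.

Kira's payoff: €0.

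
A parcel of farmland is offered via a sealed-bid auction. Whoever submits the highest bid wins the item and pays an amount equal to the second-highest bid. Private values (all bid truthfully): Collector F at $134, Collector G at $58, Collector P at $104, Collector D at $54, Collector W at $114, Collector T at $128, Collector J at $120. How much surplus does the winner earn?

Bids in descending order: Collector F $134, then Collector T $128, then Collector J $120, then Collector W $114, then Collector P $104, then Collector G $58, then Collector D $54.
Collector F wins with the top bid and pays the second-highest, $128.
Surplus = $134 − $128 = $6.

Winner's surplus: $6.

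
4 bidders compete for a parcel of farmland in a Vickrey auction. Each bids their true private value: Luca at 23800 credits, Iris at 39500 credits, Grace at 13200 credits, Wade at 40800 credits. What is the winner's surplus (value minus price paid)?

Surplus = 1300 credits.

Ranking the bids: Wade 40800 credits; Iris 39500 credits; Luca 23800 credits; Grace 13200 credits.
Wade wins with the top bid and pays the second-highest, 39500 credits.
Surplus = 40800 credits − 39500 credits = 1300 credits.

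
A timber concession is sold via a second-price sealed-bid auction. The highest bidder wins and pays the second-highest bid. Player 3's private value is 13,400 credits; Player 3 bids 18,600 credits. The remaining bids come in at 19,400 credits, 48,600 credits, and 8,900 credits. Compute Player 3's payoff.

Highest competing bid: 48,600 credits.
Player 3's bid 18,600 credits is not the highest, so Player 3 loses, pays nothing, and earns zero payoff.

Payoff = 0 credits.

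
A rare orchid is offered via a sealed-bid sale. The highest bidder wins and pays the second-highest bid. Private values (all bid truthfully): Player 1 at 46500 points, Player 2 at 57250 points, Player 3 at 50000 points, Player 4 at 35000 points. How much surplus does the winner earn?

Ordered from highest: Player 2 57250 points; Player 3 50000 points; Player 1 46500 points; Player 4 35000 points.
Player 2 wins with the top bid and pays the second-highest, 50000 points.
Surplus = 57250 points − 50000 points = 7250 points.

Winner's surplus: 7250 points.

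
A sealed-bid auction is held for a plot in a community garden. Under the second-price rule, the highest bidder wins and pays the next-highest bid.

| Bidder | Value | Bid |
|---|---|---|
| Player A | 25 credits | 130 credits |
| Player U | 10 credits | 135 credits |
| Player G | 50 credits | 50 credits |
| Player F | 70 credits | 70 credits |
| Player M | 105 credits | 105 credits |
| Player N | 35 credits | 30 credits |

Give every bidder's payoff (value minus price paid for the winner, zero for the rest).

Player A 0 credits, Player U -120 credits, Player G 0 credits, Player F 0 credits, Player M 0 credits, Player N 0 credits.

Ranking the bids: Player U 135 credits; Player A 130 credits; Player M 105 credits; Player F 70 credits; Player G 50 credits; Player N 30 credits.
Player U has the top bid and wins; the price is the second-highest bid, 130 credits.
Player U's payoff = 10 credits − 130 credits = -120 credits. All other bidders lose, so their payoff is 0.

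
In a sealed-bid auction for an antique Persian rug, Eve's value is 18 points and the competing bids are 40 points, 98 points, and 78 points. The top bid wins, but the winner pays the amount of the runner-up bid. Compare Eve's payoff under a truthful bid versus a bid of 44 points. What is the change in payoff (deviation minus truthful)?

Change in payoff: 0 points.

The highest competing bid is 98 points.
Bidding truthfully at 18 points: the top bid is 98 points (a rival), so Eve loses. Payoff = 0 points.
Bidding 44 points: the top bid is 98 points (a rival), so Eve loses. Payoff = 0 points.
Change = 0 points − 0 points = 0 points.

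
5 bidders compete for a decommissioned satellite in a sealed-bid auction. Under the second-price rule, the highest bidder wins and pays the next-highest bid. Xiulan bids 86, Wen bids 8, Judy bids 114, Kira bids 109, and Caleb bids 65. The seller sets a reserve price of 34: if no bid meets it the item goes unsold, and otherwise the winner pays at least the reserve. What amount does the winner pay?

Price paid: 109.

Ranking the bids: Judy 114 > Kira 109 > Xiulan 86 > Caleb 65 > Wen 8.
Judy has the highest bid, so Judy wins.
The second-highest bid is 109, which exceeds the reserve, so that sets the price.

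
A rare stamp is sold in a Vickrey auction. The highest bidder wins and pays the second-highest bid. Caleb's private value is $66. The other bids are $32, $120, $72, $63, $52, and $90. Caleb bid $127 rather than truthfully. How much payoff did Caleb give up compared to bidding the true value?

Regret: $54.

The highest competing bid is $120.
Bidding truthfully at $66: the top bid is $120 (a rival), so Caleb loses. Payoff = $0.
Bidding $127: Caleb has the top bid, wins, and pays the second-highest bid $120. Payoff = $66 − $120 = -$54.
Regret = truthful payoff − actual payoff = $0 − -$54 = $54.
Deviating from a truthful bid can only lose payoff in a second-price auction — never gain.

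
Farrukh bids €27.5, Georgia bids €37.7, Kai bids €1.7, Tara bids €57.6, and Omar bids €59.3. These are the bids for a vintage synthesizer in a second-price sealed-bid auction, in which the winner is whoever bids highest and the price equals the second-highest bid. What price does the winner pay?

The winner pays €57.6.

Sorted high to low: Omar €59.3 > Tara €57.6 > Georgia €37.7 > Farrukh €27.5 > Kai €1.7.
Omar is the highest bidder, so Omar wins.
Under the second-price rule, the price is the second-highest bid: €57.6.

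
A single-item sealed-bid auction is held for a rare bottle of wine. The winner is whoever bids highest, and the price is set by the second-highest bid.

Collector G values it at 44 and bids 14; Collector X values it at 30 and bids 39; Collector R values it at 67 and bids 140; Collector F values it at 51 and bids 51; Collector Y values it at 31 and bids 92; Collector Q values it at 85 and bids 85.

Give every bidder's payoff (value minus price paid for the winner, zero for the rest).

Ordered from highest: Collector R 140; Collector Y 92; Collector Q 85; Collector F 51; Collector X 39; Collector G 14.
Collector R has the top bid and wins; the price is the second-highest bid, 92.
Collector R's payoff = 67 − 92 = -25. All other bidders lose, so their payoff is 0.

Collector G 0, Collector X 0, Collector R -25, Collector F 0, Collector Y 0, Collector Q 0.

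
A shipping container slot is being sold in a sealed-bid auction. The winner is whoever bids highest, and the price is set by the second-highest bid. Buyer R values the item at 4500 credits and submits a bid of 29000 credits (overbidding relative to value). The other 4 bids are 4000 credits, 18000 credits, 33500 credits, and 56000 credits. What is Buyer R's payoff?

Buyer R's payoff: 0 credits.

Highest competing bid: 56000 credits.
Buyer R's bid 29000 credits is not the highest, so Buyer R loses, pays nothing, and earns zero payoff.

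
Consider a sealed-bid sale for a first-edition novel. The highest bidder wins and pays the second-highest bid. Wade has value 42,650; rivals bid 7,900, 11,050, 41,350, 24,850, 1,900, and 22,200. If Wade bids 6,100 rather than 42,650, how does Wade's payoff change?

The highest competing bid is 41,350.
Bidding truthfully at 42,650: Wade has the top bid, wins, and pays the second-highest bid 41,350. Payoff = 42,650 − 41,350 = 1,300.
Bidding 6,100: the top bid is 41,350 (a rival), so Wade loses. Payoff = 0.
Change = 0 − 1,300 = -1,300.

-1,300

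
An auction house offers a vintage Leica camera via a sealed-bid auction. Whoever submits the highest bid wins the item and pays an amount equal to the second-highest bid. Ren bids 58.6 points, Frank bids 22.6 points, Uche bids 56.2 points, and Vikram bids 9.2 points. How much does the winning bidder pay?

The winner pays 56.2 points.

Bids in descending order: Ren 58.6 points, then Uche 56.2 points, then Frank 22.6 points, then Vikram 9.2 points.
Ren has the highest bid, so Ren wins.
The second-highest bid is 56.2 points, so that is what Ren pays.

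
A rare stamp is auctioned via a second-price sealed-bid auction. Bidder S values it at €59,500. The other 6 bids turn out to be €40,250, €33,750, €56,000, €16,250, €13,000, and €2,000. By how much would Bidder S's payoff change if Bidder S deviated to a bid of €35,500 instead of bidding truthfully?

The highest competing bid is €56,000.
Bidding truthfully at €59,500: Bidder S has the top bid, wins, and pays the second-highest bid €56,000. Payoff = €59,500 − €56,000 = €3,500.
Bidding €35,500: the top bid is €56,000 (a rival), so Bidder S loses. Payoff = €0.
Change = €0 − €3,500 = -€3,500.

Payoff change: -€3,500.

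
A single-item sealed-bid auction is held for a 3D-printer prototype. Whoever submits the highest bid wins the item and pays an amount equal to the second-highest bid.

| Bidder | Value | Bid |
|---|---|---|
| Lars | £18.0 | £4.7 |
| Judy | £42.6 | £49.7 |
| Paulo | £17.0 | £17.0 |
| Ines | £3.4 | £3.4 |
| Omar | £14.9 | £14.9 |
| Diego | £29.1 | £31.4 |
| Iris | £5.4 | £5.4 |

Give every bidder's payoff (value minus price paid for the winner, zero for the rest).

Payoffs: Lars £0.0, Judy £11.2, Paulo £0.0, Ines £0.0, Omar £0.0, Diego £0.0, Iris £0.0.

Sorted high to low: Judy £49.7 > Diego £31.4 > Paulo £17.0 > Omar £14.9 > Iris £5.4 > Lars £4.7 > Ines £3.4.
Judy has the top bid and wins; the price is the second-highest bid, £31.4.
Judy's payoff = £42.6 − £31.4 = £11.2. All other bidders lose, so their payoff is 0.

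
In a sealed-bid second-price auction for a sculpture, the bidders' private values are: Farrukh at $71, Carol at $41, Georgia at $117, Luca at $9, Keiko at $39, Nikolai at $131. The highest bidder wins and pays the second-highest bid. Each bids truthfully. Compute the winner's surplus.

Sorted high to low: Nikolai $131; Georgia $117; Farrukh $71; Carol $41; Keiko $39; Luca $9.
Nikolai wins with the top bid and pays the second-highest, $117.
Surplus = $131 − $117 = $14.

$14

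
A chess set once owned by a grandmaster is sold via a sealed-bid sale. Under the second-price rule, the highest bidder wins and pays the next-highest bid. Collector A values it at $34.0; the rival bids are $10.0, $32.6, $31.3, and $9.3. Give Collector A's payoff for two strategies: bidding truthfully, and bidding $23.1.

Truthful: $1.4; alternative: $0.0.

The highest competing bid is $32.6.
Bidding truthfully at $34.0: Collector A has the top bid, wins, and pays the second-highest bid $32.6. Payoff = $34.0 − $32.6 = $1.4.
Bidding $23.1: the top bid is $32.6 (a rival), so Collector A loses. Payoff = $0.0.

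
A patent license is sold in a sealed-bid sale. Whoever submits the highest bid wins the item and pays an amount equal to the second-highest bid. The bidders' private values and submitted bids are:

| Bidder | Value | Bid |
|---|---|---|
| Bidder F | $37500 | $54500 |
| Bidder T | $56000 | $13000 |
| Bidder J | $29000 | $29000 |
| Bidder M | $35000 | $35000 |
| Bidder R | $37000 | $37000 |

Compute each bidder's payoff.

Bidder F $500, Bidder T $0, Bidder J $0, Bidder M $0, Bidder R $0.

Ranking the bids: Bidder F $54500; Bidder R $37000; Bidder M $35000; Bidder J $29000; Bidder T $13000.
Bidder F has the top bid and wins; the price is the second-highest bid, $37000.
Bidder F's payoff = $37500 − $37000 = $500. All other bidders lose, so their payoff is 0.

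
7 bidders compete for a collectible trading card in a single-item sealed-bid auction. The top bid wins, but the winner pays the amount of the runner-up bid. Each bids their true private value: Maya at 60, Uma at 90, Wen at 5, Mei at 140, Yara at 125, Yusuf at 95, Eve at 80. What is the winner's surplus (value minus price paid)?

Surplus = 15.

Sorted high to low: Mei 140 > Yara 125 > Yusuf 95 > Uma 90 > Eve 80 > Maya 60 > Wen 5.
Mei wins with the top bid and pays the second-highest, 125.
Surplus = 140 − 125 = 15.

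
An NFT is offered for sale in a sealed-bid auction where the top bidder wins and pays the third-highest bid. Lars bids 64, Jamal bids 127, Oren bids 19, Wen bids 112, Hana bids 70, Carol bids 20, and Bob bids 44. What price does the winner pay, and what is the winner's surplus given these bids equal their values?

The winner pays 70 for a surplus of 57.

Ranking the bids: Jamal 127; Wen 112; Hana 70; Lars 64; Bob 44; Carol 20; Oren 19.
Jamal is the highest bidder, so Jamal wins.
Under the third-price rule, the price is the third-highest bid: 70.
Surplus = 127 − 70 = 57.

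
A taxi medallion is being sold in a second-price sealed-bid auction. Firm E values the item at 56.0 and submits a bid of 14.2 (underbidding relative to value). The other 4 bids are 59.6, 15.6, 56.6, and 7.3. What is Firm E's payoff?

Highest competing bid: 59.6.
Firm E's bid 14.2 is not the highest, so Firm E loses, pays nothing, and earns zero payoff.

0.0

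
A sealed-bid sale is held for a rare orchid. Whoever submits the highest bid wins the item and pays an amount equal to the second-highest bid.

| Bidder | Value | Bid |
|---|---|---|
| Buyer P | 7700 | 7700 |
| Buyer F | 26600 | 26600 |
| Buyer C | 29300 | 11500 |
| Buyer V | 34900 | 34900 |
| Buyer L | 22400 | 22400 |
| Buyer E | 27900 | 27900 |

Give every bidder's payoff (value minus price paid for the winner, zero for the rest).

Bids in descending order: Buyer V 34900 > Buyer E 27900 > Buyer F 26600 > Buyer L 22400 > Buyer C 11500 > Buyer P 7700.
Buyer V has the top bid and wins; the price is the second-highest bid, 27900.
Buyer V's payoff = 34900 − 27900 = 7000. All other bidders lose, so their payoff is 0.

Payoffs: Buyer P 0, Buyer F 0, Buyer C 0, Buyer V 7000, Buyer L 0, Buyer E 0.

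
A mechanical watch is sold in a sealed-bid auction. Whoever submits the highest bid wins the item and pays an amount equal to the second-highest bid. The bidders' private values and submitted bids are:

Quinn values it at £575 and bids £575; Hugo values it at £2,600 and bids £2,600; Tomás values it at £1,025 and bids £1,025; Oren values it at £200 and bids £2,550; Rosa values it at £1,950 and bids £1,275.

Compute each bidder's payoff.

Sorted high to low: Hugo £2,600; Oren £2,550; Rosa £1,275; Tomás £1,025; Quinn £575.
Hugo has the top bid and wins; the price is the second-highest bid, £2,550.
Hugo's payoff = £2,600 − £2,550 = £50. All other bidders lose, so their payoff is 0.

Payoffs: Quinn £0, Hugo £50, Tomás £0, Oren £0, Rosa £0.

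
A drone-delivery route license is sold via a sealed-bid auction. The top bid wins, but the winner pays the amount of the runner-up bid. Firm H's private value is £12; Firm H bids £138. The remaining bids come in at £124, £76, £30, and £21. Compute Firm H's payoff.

Highest competing bid: £124.
Firm H's bid £138 is the highest overall, so Firm H wins and pays the second-highest bid, £124.
Payoff = value − price = £12 − £124 = -£112.
Overbidding won the item at a price above value — truthful bidding would have avoided this loss.

-£112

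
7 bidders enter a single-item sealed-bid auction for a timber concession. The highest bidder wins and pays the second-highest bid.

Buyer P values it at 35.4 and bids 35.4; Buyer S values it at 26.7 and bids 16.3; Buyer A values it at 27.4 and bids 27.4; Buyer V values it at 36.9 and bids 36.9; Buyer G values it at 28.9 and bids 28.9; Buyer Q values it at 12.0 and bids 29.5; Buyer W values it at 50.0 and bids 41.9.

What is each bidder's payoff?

Sorted high to low: Buyer W 41.9, then Buyer V 36.9, then Buyer P 35.4, then Buyer Q 29.5, then Buyer G 28.9, then Buyer A 27.4, then Buyer S 16.3.
Buyer W has the top bid and wins; the price is the second-highest bid, 36.9.
Buyer W's payoff = 50.0 − 36.9 = 13.1. All other bidders lose, so their payoff is 0.

Payoffs: Buyer P 0.0, Buyer S 0.0, Buyer A 0.0, Buyer V 0.0, Buyer G 0.0, Buyer Q 0.0, Buyer W 13.1.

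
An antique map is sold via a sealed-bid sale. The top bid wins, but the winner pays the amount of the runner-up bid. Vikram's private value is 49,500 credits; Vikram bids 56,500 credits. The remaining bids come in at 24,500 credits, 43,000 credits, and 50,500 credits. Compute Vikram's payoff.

Highest competing bid: 50,500 credits.
Vikram's bid 56,500 credits is the highest overall, so Vikram wins and pays the second-highest bid, 50,500 credits.
Payoff = value − price = 49,500 credits − 50,500 credits = -1,000 credits.
Overbidding won the item at a price above value — truthful bidding would have avoided this loss.

-1,000 credits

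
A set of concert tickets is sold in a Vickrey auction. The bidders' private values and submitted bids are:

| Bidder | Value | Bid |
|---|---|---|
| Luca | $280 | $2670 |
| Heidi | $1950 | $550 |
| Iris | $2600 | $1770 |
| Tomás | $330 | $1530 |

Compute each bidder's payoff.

Bids in descending order: Luca $2670; Iris $1770; Tomás $1530; Heidi $550.
Luca has the top bid and wins; the price is the second-highest bid, $1770.
Luca's payoff = $280 − $1770 = -$1490. All other bidders lose, so their payoff is 0.

Payoffs: Luca -$1490, Heidi $0, Iris $0, Tomás $0.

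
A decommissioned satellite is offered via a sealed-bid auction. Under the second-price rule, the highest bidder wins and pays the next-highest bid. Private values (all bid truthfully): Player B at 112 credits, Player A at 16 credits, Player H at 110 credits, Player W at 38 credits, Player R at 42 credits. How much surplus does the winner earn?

Bids in descending order: Player B 112 credits; Player H 110 credits; Player R 42 credits; Player W 38 credits; Player A 16 credits.
Player B wins with the top bid and pays the second-highest, 110 credits.
Surplus = 112 credits − 110 credits = 2 credits.

2 credits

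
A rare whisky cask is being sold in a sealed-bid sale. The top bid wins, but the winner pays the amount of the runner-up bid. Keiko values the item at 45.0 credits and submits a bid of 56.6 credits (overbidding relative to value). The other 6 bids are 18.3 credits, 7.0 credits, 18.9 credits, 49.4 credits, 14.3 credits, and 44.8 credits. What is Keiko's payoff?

Keiko's payoff: -4.4 credits.

Highest competing bid: 49.4 credits.
Keiko's bid 56.6 credits is the highest overall, so Keiko wins and pays the second-highest bid, 49.4 credits.
Payoff = value − price = 45.0 credits − 49.4 credits = -4.4 credits.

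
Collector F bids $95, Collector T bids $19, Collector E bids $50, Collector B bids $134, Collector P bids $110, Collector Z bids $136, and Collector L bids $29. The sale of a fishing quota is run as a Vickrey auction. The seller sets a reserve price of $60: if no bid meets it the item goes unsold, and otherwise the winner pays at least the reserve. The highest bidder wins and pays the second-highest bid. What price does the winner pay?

Bids in descending order: Collector Z $136, then Collector B $134, then Collector P $110, then Collector F $95, then Collector E $50, then Collector L $29, then Collector T $19.
Collector Z has the highest bid, so Collector Z wins.
The second-highest bid is $134, which exceeds the reserve, so that sets the price.

Price paid: $134.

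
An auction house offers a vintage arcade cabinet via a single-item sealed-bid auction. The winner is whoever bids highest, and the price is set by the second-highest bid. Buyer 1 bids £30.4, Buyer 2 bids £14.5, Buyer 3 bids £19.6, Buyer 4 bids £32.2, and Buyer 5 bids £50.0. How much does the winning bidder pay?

Bids in descending order: Buyer 5 £50.0; Buyer 4 £32.2; Buyer 1 £30.4; Buyer 3 £19.6; Buyer 2 £14.5.
Buyer 5 has the highest bid, so Buyer 5 wins.
The second-highest bid is £32.2, so that is what Buyer 5 pays.

The winner pays £32.2.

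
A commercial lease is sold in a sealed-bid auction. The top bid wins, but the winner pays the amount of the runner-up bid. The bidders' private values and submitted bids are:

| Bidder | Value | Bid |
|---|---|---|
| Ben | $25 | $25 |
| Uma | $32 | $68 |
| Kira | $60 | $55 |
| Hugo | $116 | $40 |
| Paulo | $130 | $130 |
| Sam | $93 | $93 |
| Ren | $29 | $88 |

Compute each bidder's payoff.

Ranking the bids: Paulo $130 > Sam $93 > Ren $88 > Uma $68 > Kira $55 > Hugo $40 > Ben $25.
Paulo has the top bid and wins; the price is the second-highest bid, $93.
Paulo's payoff = $130 − $93 = $37. All other bidders lose, so their payoff is 0.

Ben $0, Uma $0, Kira $0, Hugo $0, Paulo $37, Sam $0, Ren $0.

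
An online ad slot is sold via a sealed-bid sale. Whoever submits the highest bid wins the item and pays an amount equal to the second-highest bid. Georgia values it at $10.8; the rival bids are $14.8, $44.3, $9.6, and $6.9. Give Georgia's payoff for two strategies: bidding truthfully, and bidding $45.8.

The highest competing bid is $44.3.
Bidding truthfully at $10.8: the top bid is $44.3 (a rival), so Georgia loses. Payoff = $0.0.
Bidding $45.8: Georgia has the top bid, wins, and pays the second-highest bid $44.3. Payoff = $10.8 − $44.3 = -$33.5.

Truthful: $0.0; alternative: -$33.5.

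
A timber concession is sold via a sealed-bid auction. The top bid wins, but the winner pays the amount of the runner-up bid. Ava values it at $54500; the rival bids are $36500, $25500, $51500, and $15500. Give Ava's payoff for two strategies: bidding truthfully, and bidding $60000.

The highest competing bid is $51500.
Bidding truthfully at $54500: Ava has the top bid, wins, and pays the second-highest bid $51500. Payoff = $54500 − $51500 = $3000.
Bidding $60000: Ava has the top bid, wins, and pays the second-highest bid $51500. Payoff = $54500 − $51500 = $3000.
The bid only affects whether you win, not the price — here both bids land on the same side of the top rival bid, so the deviation is payoff-neutral.

Truthful: $3000; alternative: $3000.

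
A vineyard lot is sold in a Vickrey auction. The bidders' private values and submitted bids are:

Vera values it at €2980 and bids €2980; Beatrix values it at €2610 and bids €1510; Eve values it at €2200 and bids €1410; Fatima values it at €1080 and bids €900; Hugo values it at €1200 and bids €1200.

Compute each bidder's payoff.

Vera €1470, Beatrix €0, Eve €0, Fatima €0, Hugo €0.

Bids in descending order: Vera €2980 > Beatrix €1510 > Eve €1410 > Hugo €1200 > Fatima €900.
Vera has the top bid and wins; the price is the second-highest bid, €1510.
Vera's payoff = €2980 − €1510 = €1470. All other bidders lose, so their payoff is 0.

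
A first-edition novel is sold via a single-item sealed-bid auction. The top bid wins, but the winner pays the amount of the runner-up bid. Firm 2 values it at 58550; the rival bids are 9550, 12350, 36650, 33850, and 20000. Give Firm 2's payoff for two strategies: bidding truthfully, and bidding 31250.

(a) 21900  (b) 0

The highest competing bid is 36650.
Bidding truthfully at 58550: Firm 2 has the top bid, wins, and pays the second-highest bid 36650. Payoff = 58550 − 36650 = 21900.
Bidding 31250: the top bid is 36650 (a rival), so Firm 2 loses. Payoff = 0.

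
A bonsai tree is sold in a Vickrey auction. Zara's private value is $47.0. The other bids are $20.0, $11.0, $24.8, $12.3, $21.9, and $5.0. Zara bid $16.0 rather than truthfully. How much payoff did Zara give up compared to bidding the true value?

Regret: $22.2.

The highest competing bid is $24.8.
Bidding truthfully at $47.0: Zara has the top bid, wins, and pays the second-highest bid $24.8. Payoff = $47.0 − $24.8 = $22.2.
Bidding $16.0: the top bid is $24.8 (a rival), so Zara loses. Payoff = $0.0.
Regret = truthful payoff − actual payoff = $22.2 − $0.0 = $22.2.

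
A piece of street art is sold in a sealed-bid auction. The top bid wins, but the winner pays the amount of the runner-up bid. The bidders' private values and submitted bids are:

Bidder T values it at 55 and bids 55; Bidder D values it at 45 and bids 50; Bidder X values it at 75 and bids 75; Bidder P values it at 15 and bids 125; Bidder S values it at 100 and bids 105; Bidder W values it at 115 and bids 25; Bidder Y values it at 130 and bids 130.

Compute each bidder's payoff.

Payoffs: Bidder T 0, Bidder D 0, Bidder X 0, Bidder P 0, Bidder S 0, Bidder W 0, Bidder Y 5.

Ranking the bids: Bidder Y 130 > Bidder P 125 > Bidder S 105 > Bidder X 75 > Bidder T 55 > Bidder D 50 > Bidder W 25.
Bidder Y has the top bid and wins; the price is the second-highest bid, 125.
Bidder Y's payoff = 130 − 125 = 5. All other bidders lose, so their payoff is 0.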